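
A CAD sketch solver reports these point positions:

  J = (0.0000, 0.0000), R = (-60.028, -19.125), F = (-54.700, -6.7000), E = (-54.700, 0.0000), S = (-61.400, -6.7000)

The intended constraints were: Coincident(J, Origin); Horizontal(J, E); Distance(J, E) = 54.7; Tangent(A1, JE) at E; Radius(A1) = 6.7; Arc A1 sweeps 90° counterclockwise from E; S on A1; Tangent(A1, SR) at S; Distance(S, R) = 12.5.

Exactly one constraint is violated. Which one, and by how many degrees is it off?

Tangent(A1, SR) at S — off by 6.30°.

J = (0.00, 0.00) ✓; J.y = 0.00, E.y = 0.00 ✓; |JE| = 54.70 ✓; ∠(FE, EJ) = 90.00° ✓; |FE| = 6.700 ✓; bearing(F→S) − bearing(F→E) = 90.00° ✓; |FS| = 6.700 ✓; ∠(FS, SR) = 83.70° ✗; |SR| = 12.50 ✓.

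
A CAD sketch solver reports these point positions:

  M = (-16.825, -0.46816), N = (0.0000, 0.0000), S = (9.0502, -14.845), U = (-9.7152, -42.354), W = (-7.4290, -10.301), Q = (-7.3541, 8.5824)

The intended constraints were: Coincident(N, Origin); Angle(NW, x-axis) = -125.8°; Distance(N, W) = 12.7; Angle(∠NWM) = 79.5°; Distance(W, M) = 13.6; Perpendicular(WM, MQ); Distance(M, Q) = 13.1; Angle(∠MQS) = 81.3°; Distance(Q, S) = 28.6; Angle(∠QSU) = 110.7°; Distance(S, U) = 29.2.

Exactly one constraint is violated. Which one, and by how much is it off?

Distance(S, U) = 29.2 — off by 4.10.

N = (0.00, 0.00) ✓; NW at -125.8° ✓; |NW| = 12.70 ✓; ∠NWM = 79.50° ✓; |WM| = 13.60 ✓; ∠(WM, MQ) = 90.00° ✓; |MQ| = 13.10 ✓; ∠MQS = 81.30° ✓; |QS| = 28.60 ✓; ∠QSU = 110.7° ✓; |SU| = 33.30 ✗.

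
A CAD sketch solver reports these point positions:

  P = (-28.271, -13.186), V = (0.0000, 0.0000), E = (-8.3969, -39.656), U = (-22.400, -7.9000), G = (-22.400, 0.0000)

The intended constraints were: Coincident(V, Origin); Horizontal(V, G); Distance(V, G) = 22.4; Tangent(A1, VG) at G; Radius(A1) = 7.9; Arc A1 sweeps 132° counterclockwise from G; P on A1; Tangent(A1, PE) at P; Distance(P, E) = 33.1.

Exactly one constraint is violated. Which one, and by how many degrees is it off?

Tangent(A1, PE) at P — off by 5.10°.

V = (0.00, 0.00) ✓; V.y = 0.00, G.y = 0.00 ✓; |VG| = 22.40 ✓; ∠(UG, GV) = 90.00° ✓; |UG| = 7.900 ✓; bearing(U→P) − bearing(U→G) = 132.0° ✓; |UP| = 7.900 ✓; ∠(UP, PE) = 95.10° ✗; |PE| = 33.10 ✓.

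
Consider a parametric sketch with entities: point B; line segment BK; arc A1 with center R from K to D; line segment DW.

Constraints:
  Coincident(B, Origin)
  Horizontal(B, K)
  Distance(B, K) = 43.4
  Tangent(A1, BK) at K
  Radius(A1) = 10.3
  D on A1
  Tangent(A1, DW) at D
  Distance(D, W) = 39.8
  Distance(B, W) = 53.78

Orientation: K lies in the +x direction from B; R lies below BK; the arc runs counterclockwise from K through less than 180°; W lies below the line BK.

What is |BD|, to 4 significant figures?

34.31

Checks: |BK| = 43.40 ✓; |RD| = 10.30 ✓; ∠(RD, DW) = 90.00° ✓; |DW| = 39.80 ✓; |BW| = 53.78 ✓.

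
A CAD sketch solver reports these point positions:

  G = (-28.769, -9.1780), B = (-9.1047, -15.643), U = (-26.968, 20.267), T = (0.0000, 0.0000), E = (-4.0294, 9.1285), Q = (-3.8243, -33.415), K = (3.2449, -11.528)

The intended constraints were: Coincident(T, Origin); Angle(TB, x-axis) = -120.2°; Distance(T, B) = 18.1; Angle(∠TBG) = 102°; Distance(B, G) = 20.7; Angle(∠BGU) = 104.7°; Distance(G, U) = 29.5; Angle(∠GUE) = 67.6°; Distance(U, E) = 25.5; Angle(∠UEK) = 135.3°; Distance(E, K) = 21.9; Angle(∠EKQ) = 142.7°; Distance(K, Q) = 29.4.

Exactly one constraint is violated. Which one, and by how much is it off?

Distance(K, Q) = 29.4 — off by 6.40.

T = (0.00, 0.00) ✓; TB at -120.2° ✓; |TB| = 18.10 ✓; ∠TBG = 102.0° ✓; |BG| = 20.70 ✓; ∠BGU = 104.7° ✓; |GU| = 29.50 ✓; ∠GUE = 67.60° ✓; |UE| = 25.50 ✓; ∠UEK = 135.3° ✓; |EK| = 21.90 ✓; ∠EKQ = 142.7° ✓; |KQ| = 23.00 ✗.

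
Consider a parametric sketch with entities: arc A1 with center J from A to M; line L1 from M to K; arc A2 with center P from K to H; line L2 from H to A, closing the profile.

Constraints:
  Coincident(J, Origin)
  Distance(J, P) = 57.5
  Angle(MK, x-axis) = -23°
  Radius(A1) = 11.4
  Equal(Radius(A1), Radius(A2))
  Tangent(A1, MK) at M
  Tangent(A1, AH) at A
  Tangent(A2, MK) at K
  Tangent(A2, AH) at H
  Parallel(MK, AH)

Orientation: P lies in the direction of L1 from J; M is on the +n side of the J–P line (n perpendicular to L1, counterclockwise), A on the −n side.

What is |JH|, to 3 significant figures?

58.6

The slot axis is L1's direction at -23.0°, so u = (cos -23.0°, sin -23.0°) = (0.921, -0.391) and n = (−sin -23.0°, cos -23.0°) = (0.391, 0.921). J is at the origin and P lies 57.5 along u from J, so P = 57.5·u = (52.9, -22.5). Tangency of A1 to both parallel lines with radius 11.4 puts M and A at J ± 11.4·n: M = (4.45, 10.5), A = (-4.45, -10.5). Equal radii place K and H the same way about P: K = P + 11.4·n = (57.4, -12.0), H = P − 11.4·n = (48.5, -33.0). Then |JH| = |H − J| = 58.6.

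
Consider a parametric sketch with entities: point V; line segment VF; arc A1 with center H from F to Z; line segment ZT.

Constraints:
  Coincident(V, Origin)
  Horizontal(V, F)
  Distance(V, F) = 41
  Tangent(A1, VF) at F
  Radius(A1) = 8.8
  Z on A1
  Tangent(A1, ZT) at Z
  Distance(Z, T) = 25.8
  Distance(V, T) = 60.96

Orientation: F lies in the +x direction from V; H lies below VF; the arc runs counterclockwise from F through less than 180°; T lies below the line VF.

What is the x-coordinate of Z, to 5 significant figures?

34.143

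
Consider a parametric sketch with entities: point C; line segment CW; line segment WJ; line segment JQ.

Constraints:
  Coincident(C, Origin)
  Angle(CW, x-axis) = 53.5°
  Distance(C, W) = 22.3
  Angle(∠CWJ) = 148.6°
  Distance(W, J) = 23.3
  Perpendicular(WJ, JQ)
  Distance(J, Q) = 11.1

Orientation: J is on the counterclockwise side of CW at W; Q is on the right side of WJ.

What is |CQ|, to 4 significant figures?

48.04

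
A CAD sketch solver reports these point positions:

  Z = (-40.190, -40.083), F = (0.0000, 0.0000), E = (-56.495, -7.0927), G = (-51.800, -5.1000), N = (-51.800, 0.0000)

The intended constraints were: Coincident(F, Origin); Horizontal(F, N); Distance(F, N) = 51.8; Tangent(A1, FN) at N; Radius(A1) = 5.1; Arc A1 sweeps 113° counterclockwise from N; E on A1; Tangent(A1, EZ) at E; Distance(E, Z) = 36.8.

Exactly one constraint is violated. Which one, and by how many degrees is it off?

Tangent(A1, EZ) at E — off by 3.30°.

F = (0.00, 0.00) ✓; F.y = 0.00, N.y = 0.00 ✓; |FN| = 51.80 ✓; ∠(GN, NF) = 90.00° ✓; |GN| = 5.100 ✓; bearing(G→E) − bearing(G→N) = 113.0° ✓; |GE| = 5.100 ✓; ∠(GE, EZ) = 86.70° ✗; |EZ| = 36.80 ✓.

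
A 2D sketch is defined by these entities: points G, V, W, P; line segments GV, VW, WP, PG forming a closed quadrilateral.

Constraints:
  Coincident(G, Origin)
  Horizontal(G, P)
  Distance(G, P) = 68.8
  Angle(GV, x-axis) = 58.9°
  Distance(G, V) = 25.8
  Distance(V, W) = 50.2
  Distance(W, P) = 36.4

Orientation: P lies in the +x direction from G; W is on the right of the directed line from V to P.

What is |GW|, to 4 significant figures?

44.36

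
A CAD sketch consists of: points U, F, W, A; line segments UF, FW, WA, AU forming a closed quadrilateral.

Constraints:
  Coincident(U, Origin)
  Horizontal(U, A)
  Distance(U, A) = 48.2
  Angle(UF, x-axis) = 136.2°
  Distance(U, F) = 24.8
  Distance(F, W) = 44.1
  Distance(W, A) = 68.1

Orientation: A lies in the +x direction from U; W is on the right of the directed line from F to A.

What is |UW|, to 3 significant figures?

30.4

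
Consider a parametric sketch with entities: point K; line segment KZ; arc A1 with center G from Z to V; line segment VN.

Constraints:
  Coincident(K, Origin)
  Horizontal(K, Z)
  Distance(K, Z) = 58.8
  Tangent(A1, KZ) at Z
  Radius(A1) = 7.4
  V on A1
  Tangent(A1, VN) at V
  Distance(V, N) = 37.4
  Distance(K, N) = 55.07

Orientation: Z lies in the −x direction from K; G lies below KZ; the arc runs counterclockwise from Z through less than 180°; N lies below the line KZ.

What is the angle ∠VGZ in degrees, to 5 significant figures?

133.69°

K is at the origin; K and Z share the same y with |KZ| = 58.8 and Z on the −x side, so Z = (-58.800, 0.0000). Since A1 is tangent to KZ there, GZ ⟂ KZ, so G = Z + (0, -7.4) = (-58.800, -7.4000). Since GV ⟂ VN (tangency), |GN| = √(7.4² + 37.4²) = 38.125 regardless of where V sits on A1. So N lies on both circle(K, 55.07) and circle(G, 38.125); the below-KZ intersection is N = (-38.316, -39.555). V is the foot of the tangent from N: V = (-64.151, -12.512).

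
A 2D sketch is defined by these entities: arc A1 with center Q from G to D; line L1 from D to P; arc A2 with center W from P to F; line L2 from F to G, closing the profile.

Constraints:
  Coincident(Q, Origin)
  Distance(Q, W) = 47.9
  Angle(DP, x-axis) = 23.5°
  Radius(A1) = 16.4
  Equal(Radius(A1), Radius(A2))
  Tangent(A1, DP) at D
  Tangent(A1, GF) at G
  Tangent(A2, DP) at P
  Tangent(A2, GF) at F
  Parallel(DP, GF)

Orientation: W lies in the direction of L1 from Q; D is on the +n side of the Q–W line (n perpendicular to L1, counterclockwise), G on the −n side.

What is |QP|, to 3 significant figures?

50.6

The slot axis is L1's direction at 23.5°, so u = (cos 23.5°, sin 23.5°) = (0.917, 0.399) and n = (−sin 23.5°, cos 23.5°) = (-0.399, 0.917). Q is at the origin and W lies 47.9 along u from Q, so W = 47.9·u = (43.9, 19.1). Tangency of A1 to both parallel lines with radius 16.4 puts D and G at Q ± 16.4·n: D = (-6.54, 15.0), G = (6.54, -15.0). Equal radii place P and F the same way about W: P = W + 16.4·n = (37.4, 34.1), F = W − 16.4·n = (50.5, 4.06). Then |QP| = |P − Q| = 50.6.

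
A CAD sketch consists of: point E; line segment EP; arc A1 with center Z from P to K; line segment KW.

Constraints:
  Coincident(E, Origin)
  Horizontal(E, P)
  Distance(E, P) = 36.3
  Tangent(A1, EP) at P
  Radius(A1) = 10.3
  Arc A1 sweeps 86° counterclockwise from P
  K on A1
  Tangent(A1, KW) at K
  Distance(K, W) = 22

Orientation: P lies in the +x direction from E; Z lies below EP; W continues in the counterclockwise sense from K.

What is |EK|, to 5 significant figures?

27.733

E is at the origin; E and P share the same y with |EP| = 36.3 and P on the +x side, so P = (36.300, 0.0000). A1 meets EP tangentially, so ZP is at right angles to EP, so Z = P + (0, -10.3) = (36.300, -10.300). On A1, P sits at bearing 90° from Z; an 86° counterclockwise sweep puts K at bearing 176°, so K = Z + 10.3·(cos 176°, sin 176°) = (26.025, -9.5815). Then |EK| = |K − E| = 27.733.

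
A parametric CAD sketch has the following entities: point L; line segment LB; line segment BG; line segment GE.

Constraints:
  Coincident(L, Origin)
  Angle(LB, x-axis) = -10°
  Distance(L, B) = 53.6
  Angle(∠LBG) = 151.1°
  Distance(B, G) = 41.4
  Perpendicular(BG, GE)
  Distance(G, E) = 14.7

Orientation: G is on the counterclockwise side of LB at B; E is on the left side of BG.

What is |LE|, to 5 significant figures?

89.033

L is at the origin; LB runs at -10.0° with length 53.6, so B = 53.6·(cos -10.0°, sin -10.0°) = (52.786, -9.3075). ∠LBG = 151.1°, so BG runs at -10.0° + (180° − 151.1°) = 18.900° from the x-axis; with |BG| = 41.4, G = B + 41.4·(cos 18.900°, sin 18.900°) = (91.954, 4.1026). The perpendicularity gives GE at right angles to BG; with |GE| = 14.7 on the left of BG, E = G + 14.7·(-0.32392, 0.94609) = (87.192, 18.010). Then |LE| = |E − L| = 89.033.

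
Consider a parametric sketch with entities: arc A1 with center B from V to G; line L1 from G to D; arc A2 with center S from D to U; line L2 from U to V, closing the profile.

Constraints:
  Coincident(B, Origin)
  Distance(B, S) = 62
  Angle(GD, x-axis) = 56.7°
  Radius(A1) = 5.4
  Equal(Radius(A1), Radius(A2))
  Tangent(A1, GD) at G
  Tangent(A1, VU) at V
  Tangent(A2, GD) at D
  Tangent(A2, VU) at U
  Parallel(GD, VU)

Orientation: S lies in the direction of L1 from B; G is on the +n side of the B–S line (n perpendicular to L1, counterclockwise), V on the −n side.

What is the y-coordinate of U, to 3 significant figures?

48.9

Tangency of A1 to both parallel lines with radius 5.4 puts G and V at B ± 5.4·n: G = (-4.51, 2.96), V = (4.51, -2.96). Equal radii place D and U the same way about S: D = S + 5.4·n = (29.5, 54.8), U = S − 5.4·n = (38.6, 48.9). So U.y = 48.9.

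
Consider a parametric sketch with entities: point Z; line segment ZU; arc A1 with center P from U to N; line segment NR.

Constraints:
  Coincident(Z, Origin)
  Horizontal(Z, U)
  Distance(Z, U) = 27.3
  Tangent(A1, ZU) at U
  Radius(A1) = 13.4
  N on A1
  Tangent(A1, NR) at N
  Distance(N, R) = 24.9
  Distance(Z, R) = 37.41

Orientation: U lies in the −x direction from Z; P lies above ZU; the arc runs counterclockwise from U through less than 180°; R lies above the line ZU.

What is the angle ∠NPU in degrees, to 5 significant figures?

81.254°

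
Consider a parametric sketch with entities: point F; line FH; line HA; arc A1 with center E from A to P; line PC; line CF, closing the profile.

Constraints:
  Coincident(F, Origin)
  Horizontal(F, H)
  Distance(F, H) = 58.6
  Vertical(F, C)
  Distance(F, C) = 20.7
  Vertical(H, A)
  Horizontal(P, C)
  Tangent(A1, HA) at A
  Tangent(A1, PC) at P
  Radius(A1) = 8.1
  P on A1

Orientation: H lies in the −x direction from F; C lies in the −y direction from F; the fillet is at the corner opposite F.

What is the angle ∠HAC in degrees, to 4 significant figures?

97.87°

The virtual corner opposite F is at (-58.60, -20.70). Since A1 is tangent to HA there, EA ⟂ HA and A1 meets PC tangentially, so EP is at right angles to PC, with radius 8.1, so the center E sits 8.1 in from both sides at E = (-50.50, -12.60). That places the tangent points at A = (-58.60, -12.60) on HA and P = (-50.50, -20.70) on PC. Then cos ∠HAC = AH·AC / (|AH||AC|), giving 97.87°.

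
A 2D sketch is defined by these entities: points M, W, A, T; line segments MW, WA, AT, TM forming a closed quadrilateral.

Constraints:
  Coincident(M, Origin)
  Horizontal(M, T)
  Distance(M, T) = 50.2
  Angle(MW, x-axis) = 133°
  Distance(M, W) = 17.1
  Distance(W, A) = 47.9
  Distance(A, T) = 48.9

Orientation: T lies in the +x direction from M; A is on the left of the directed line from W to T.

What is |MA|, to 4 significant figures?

49.60

M is at the origin; MT is horizontal with |MT| = 50.2 and T in +x, so T = (50.2, 0). MW runs at 133.0° with |MW| = 17.1, so W = (-11.66, 12.51). A is determined by |WA| = 47.9 and |AT| = 48.9 together: it lies at the intersection of circle(W, 47.9) and circle(T, 48.9). With |WT| = 63.11, the foot of the radical line on WT is 30.79 from W and the perpendicular offset is √(47.9² − 30.79²) = 36.69. Taking the left-of-WT solution: A = (25.79, 42.37).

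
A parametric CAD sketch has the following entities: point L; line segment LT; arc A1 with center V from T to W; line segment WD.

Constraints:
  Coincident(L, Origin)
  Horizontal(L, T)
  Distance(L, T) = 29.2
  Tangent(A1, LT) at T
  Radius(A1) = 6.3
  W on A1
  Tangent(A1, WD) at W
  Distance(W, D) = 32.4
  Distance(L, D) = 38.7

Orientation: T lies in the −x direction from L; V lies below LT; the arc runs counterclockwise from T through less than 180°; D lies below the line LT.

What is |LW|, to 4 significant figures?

35.67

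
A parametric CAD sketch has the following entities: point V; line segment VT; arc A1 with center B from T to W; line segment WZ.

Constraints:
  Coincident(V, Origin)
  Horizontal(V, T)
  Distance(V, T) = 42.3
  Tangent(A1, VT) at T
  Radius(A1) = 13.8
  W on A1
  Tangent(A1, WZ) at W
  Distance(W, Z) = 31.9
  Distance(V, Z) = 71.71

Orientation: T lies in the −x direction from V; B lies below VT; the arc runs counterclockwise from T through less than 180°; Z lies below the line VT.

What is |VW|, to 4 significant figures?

57.89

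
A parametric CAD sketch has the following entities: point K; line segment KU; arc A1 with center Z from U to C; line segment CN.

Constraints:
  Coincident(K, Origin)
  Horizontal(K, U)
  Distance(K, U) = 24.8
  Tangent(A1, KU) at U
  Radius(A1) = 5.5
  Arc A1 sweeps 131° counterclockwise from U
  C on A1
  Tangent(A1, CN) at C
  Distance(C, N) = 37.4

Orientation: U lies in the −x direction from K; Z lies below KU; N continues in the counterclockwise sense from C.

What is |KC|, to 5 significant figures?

30.350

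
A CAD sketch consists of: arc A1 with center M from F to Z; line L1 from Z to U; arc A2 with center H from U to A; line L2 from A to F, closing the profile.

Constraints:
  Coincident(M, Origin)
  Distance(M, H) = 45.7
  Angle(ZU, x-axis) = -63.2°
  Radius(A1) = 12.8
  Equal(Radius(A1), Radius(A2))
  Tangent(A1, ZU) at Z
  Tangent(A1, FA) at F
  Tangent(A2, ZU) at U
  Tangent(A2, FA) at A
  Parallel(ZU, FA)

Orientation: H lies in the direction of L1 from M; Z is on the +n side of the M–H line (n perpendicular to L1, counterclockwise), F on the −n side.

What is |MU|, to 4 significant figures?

47.46

The slot axis is L1's direction at -63.2°, so u = (cos -63.2°, sin -63.2°) = (0.4509, -0.8926) and n = (−sin -63.2°, cos -63.2°) = (0.8926, 0.4509). M is at the origin and H lies 45.7 along u from M, so H = 45.7·u = (20.61, -40.79). Tangency of A1 to both parallel lines with radius 12.8 puts Z and F at M ± 12.8·n: Z = (11.43, 5.771), F = (-11.43, -5.771). Equal radii place U and A the same way about H: U = H + 12.8·n = (32.03, -35.02), A = H − 12.8·n = (9.180, -46.56). Then |MU| = |U − M| = 47.46.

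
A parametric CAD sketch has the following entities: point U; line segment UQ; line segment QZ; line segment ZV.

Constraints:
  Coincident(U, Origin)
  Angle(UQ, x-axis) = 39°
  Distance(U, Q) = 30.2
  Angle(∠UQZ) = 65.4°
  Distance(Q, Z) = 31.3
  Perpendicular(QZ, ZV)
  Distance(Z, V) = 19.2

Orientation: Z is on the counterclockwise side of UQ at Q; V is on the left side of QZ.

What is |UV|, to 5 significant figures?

20.469

U is at the origin; UQ runs at 39.0° with length 30.2, so Q = 30.2·(cos 39.0°, sin 39.0°) = (23.470, 19.005). ∠UQZ = 65.4°, so QZ runs at 39.0° + (180° − 65.4°) = 153.60° from the x-axis; with |QZ| = 31.3, Z = Q + 31.3·(cos 153.60°, sin 153.60°) = (-4.5660, 32.923). The perpendicularity gives ZV at right angles to QZ; with |ZV| = 19.2 on the left of QZ, V = Z + 19.2·(-0.44464, -0.89571) = (-13.103, 15.725). Then |UV| = |V − U| = 20.469.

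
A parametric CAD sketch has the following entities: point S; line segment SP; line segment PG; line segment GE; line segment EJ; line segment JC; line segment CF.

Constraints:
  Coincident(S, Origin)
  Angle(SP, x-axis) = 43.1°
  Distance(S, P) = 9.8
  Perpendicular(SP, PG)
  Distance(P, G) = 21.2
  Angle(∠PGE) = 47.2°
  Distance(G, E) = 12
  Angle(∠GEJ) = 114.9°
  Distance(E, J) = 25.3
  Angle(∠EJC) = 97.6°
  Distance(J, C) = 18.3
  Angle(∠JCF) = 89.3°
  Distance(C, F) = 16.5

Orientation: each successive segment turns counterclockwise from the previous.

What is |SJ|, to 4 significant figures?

14.09

∠PGE = 47.2° gives GE at -94.10° from the x-axis; with |GE| = 12.0, E = (-8.188, 10.21). ∠GEJ = 114.9° gives EJ at -29.00° from the x-axis; with |EJ| = 25.3, J = (13.94, -2.059). Then |SJ| = |J − S| = 14.09.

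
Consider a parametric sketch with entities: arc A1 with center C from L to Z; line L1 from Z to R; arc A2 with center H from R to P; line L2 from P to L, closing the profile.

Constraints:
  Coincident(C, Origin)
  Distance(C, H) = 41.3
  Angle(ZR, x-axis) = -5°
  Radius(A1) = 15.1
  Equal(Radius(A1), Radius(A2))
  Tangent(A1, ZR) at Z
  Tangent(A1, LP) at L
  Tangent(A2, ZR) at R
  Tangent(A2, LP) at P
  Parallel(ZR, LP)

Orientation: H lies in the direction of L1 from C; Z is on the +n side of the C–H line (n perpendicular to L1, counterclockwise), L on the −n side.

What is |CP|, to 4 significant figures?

43.97

The slot axis is L1's direction at -5.0°, so u = (cos -5.0°, sin -5.0°) = (0.9962, -0.08716) and n = (−sin -5.0°, cos -5.0°) = (0.08716, 0.9962). C is at the origin and H lies 41.3 along u from C, so H = 41.3·u = (41.14, -3.600). Tangency of A1 to both parallel lines with radius 15.1 puts Z and L at C ± 15.1·n: Z = (1.316, 15.04), L = (-1.316, -15.04). Equal radii place R and P the same way about H: R = H + 15.1·n = (42.46, 11.44), P = H − 15.1·n = (39.83, -18.64). Then |CP| = |P − C| = 43.97.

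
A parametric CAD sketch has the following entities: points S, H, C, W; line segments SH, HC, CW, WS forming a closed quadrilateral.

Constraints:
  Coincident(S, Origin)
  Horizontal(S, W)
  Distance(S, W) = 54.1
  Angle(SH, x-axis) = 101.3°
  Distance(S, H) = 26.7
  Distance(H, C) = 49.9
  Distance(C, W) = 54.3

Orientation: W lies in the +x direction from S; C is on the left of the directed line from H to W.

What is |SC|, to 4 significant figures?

63.98

S is at the origin; S and W share the same y with |SW| = 54.1 and W in +x, so W = (54.1, 0). SH runs at 101.3° with |SH| = 26.7, so H = (-5.232, 26.18). C is determined by |HC| = 49.9 and |CW| = 54.3 together: it lies at the intersection of circle(H, 49.9) and circle(W, 54.3). With |HW| = 64.85, the foot of the radical line on HW is 28.89 from H and the perpendicular offset is √(49.9² − 28.89²) = 40.69. Taking the left-of-HW solution: C = (37.63, 51.74).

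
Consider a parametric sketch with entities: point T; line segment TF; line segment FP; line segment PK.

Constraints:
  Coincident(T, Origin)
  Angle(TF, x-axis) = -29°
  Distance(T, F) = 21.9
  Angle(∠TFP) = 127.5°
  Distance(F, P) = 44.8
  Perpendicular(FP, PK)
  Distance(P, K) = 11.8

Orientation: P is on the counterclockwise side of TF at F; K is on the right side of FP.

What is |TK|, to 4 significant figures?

65.04

T is at the origin; TF runs at -29.0° with length 21.9, so F = 21.9·(cos -29.0°, sin -29.0°) = (19.15, -10.62). ∠TFP = 127.5°, so FP runs at -29.0° + (180° − 127.5°) = 23.50° from the x-axis; with |FP| = 44.8, P = F + 44.8·(cos 23.50°, sin 23.50°) = (60.24, 7.247). FP ⟂ PK; with |PK| = 11.8 on the right of FP, K = P + 11.8·(0.3987, -0.9171) = (64.94, -3.575). Then |TK| = |K − T| = 65.04.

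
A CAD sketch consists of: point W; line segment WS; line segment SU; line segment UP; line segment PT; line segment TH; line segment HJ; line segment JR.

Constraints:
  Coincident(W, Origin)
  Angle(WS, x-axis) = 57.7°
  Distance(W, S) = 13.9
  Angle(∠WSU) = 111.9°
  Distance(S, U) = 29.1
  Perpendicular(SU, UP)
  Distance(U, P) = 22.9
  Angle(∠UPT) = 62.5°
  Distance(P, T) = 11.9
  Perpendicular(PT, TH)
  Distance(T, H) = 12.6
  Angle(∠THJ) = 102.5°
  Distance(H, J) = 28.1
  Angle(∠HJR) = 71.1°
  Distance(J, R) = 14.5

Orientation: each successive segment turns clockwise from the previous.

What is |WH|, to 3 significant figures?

30.3

W is at the origin; WS runs at 57.7° with length 13.9, so S = (7.43, 11.7). ∠WSU = 111.9° gives SU at -10.4° from the x-axis; with |SU| = 29.1, U = (36.0, 6.50). The perpendicularity gives UP at right angles to SU, so UP runs at -100°; with |UP| = 22.9, P = (31.9, -16.0). ∠UPT = 62.5° gives PT at 142° from the x-axis; with |PT| = 11.9, T = (22.5, -8.72). The perpendicularity gives TH at right angles to PT, so TH runs at 52.1°; with |TH| = 12.6, H = (30.3, 1.22). Then |WH| = |H − W| = 30.3.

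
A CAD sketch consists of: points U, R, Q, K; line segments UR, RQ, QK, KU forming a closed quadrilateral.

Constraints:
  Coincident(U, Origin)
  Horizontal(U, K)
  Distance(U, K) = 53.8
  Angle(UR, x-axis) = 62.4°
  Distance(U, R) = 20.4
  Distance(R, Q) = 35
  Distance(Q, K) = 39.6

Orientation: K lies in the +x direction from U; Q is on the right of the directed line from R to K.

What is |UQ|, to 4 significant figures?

23.74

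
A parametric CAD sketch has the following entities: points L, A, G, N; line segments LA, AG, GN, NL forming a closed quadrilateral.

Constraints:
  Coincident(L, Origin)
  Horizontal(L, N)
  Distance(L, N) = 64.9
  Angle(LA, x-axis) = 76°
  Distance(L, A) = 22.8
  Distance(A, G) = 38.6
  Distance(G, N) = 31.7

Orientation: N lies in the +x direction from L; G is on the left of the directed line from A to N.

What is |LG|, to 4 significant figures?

50.14

Checks: |AG| = 38.60 ✓; |GN| = 31.70 ✓.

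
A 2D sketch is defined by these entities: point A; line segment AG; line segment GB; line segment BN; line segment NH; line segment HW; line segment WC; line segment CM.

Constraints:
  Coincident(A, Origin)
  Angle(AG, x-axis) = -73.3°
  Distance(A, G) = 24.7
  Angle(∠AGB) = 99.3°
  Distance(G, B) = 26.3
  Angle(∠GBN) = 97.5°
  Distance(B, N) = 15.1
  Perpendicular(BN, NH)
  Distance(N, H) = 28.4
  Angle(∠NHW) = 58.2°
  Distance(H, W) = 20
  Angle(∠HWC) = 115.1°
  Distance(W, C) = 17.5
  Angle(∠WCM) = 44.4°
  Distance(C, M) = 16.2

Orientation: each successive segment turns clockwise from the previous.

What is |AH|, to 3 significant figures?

7.02

A is at the origin; AG runs at -73.3° with length 24.7, so G = (7.10, -23.7). ∠AGB = 99.3° gives GB at -154° from the x-axis; with |GB| = 26.3, B = (-16.5, -35.2). ∠GBN = 97.5° gives BN at 124° from the x-axis; with |BN| = 15.1, N = (-24.9, -22.6). BN ⟂ NH, so NH runs at 33.5°; with |NH| = 28.4, H = (-1.19, -6.92). Then |AH| = |H − A| = 7.02.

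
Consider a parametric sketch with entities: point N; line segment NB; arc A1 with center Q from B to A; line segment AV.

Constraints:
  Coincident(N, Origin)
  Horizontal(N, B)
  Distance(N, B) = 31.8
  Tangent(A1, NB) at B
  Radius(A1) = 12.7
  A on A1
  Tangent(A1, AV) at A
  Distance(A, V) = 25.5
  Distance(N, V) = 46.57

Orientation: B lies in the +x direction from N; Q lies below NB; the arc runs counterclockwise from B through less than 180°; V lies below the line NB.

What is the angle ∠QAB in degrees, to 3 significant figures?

39.9°

N is at the origin; NB is horizontal with |NB| = 31.8 and B on the +x side, so B = (31.8, 0.00). The tangent condition forces QB to be normal to NB, so Q = B + (0, -12.7) = (31.8, -12.7). Since QA ⟂ AV (tangency), |QV| = √(12.7² + 25.5²) = 28.5 regardless of where A sits on A1. So V lies on both circle(N, 46.57) and circle(Q, 28.5); the below-NB intersection is V = (23.8, -40.0). A is the foot of the tangent from V: A = (19.3, -14.9).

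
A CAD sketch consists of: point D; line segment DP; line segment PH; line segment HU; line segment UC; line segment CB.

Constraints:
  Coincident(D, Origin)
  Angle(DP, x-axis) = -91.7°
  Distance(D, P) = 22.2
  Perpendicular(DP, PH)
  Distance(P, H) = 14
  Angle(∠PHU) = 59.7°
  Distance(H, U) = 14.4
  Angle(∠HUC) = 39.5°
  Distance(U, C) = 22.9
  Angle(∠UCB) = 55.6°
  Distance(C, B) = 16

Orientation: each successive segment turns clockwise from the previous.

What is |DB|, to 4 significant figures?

31.01

D is at the origin; DP runs at -91.7° with length 22.2, so P = (-0.6586, -22.19). The perpendicularity gives PH at right angles to DP, so PH runs at 178.3°; with |PH| = 14.0, H = (-14.65, -21.77). ∠PHU = 59.7° gives HU at 58.00° from the x-axis; with |HU| = 14.4, U = (-7.022, -9.563). ∠HUC = 39.5° gives UC at -82.50° from the x-axis; with |UC| = 22.9, C = (-4.033, -32.27). ∠UCB = 55.6° gives CB at 153.1° from the x-axis; with |CB| = 16.0, B = (-18.30, -25.03). Then |DB| = |B − D| = 31.01.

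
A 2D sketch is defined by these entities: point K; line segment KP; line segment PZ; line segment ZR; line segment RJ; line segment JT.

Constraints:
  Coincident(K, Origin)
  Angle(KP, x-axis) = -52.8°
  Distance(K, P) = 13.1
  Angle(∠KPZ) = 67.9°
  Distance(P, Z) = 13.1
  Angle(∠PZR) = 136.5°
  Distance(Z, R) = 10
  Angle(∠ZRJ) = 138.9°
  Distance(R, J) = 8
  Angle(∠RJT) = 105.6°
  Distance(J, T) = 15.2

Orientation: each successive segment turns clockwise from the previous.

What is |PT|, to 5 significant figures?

21.441

K is at the origin; KP runs at -52.8° with length 13.1, so P = (7.9202, -10.435). ∠KPZ = 67.9° gives PZ at -164.90° from the x-axis; with |PZ| = 13.1, Z = (-4.7274, -13.847). ∠PZR = 136.5° gives ZR at 151.60° from the x-axis; with |ZR| = 10.0, R = (-13.524, -9.0909). ∠ZRJ = 138.9° gives RJ at 110.50° from the x-axis; with |RJ| = 8.0, J = (-16.326, -1.5975). ∠RJT = 105.6° gives JT at 36.100° from the x-axis; with |JT| = 15.2, T = (-4.0441, 7.3583). Then |PT| = |T − P| = 21.441.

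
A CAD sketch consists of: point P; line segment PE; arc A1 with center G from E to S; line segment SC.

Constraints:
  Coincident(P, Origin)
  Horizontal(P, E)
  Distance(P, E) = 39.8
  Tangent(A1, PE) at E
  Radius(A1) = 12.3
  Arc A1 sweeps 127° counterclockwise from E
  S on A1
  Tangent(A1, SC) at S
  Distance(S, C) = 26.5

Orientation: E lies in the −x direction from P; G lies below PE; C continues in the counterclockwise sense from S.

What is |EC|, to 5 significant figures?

41.323

On A1, E sits at bearing 90° from G; a 127° counterclockwise sweep puts S at bearing 217°, so S = G + 12.3·(cos 217°, sin 217°) = (-49.623, -19.702). Tangency of A1 to SC means the radius GS is perpendicular to SC, so SC runs along (−sin 217°, cos 217°); with |SC| = 26.5, C = (-33.675, -40.866). Then |EC| = |C − E| = 41.323.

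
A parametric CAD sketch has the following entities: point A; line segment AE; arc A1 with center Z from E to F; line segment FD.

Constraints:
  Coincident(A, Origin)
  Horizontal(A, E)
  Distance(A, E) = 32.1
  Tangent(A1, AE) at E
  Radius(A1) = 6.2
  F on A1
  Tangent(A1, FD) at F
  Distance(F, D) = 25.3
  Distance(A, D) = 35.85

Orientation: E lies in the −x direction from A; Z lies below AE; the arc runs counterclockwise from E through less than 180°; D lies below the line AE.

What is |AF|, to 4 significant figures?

38.21

Checks: |AE| = 32.10 ✓; |ZF| = 6.200 ✓; ∠(ZF, FD) = 90.00° ✓; |FD| = 25.30 ✓; |AD| = 35.85 ✓.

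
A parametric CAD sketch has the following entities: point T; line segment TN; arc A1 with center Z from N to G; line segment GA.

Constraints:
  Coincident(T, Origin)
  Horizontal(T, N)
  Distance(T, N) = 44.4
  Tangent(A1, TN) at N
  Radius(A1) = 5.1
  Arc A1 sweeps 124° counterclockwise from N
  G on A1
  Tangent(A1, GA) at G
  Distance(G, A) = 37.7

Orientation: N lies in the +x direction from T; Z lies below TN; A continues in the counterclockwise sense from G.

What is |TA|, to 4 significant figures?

72.73

T is at the origin; T and N share the same y with |TN| = 44.4 and N on the +x side, so N = (44.40, 0.000). The tangent condition forces ZN to be normal to TN, so Z = N + (0, -5.1) = (44.40, -5.100). On A1, N sits at bearing 90° from Z; a 124° counterclockwise sweep puts G at bearing 214°, so G = Z + 5.1·(cos 214°, sin 214°) = (40.17, -7.952). The tangent condition forces ZG to be normal to GA, so GA runs along (−sin 214°, cos 214°); with |GA| = 37.7, A = (61.25, -39.21). Then |TA| = |A − T| = 72.73.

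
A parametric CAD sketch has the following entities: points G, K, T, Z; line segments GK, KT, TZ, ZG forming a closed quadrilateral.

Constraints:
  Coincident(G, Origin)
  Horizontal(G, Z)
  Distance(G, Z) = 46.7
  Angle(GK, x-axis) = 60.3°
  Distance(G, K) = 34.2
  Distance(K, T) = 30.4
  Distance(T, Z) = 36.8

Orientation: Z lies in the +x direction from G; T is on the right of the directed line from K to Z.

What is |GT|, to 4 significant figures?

9.901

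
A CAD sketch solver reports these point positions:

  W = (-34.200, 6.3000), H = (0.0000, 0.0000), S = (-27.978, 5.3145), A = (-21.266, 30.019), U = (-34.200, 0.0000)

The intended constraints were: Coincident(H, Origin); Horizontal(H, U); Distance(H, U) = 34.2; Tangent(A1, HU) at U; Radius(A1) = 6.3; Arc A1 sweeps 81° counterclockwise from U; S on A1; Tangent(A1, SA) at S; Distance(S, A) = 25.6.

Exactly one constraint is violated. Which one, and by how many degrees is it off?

Tangent(A1, SA) at S — off by 6.20°.

H = (0.00, 0.00) ✓; H.y = 0.00, U.y = 0.00 ✓; |HU| = 34.20 ✓; ∠(WU, UH) = 90.00° ✓; |WU| = 6.300 ✓; bearing(W→S) − bearing(W→U) = 81.00° ✓; |WS| = 6.300 ✓; ∠(WS, SA) = 96.20° ✗; |SA| = 25.60 ✓.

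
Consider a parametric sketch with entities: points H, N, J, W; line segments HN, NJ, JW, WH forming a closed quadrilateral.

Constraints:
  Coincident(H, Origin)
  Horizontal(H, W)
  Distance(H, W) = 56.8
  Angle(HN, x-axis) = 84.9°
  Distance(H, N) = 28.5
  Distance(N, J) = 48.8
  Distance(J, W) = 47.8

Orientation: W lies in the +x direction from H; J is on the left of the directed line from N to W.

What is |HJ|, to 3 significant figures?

66.9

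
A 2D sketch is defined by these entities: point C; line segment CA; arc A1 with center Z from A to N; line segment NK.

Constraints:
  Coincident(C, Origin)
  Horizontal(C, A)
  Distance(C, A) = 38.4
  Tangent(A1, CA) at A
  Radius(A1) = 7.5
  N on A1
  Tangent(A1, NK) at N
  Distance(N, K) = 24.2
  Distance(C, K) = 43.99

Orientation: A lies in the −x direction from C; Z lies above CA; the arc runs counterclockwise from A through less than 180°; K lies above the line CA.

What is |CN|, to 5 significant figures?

31.776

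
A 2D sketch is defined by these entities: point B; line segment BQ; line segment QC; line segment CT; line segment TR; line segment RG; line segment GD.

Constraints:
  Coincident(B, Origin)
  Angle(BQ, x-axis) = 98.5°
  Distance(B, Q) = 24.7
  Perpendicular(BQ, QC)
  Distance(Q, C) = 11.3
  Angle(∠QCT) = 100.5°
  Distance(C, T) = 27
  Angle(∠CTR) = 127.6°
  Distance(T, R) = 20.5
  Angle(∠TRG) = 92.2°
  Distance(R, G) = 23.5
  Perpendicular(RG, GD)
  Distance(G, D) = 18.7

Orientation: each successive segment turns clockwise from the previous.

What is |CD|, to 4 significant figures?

19.39

B is at the origin; BQ runs at 98.5° with length 24.7, so Q = (-3.651, 24.43). The perpendicularity gives QC at right angles to BQ, so QC runs at 8.500°; with |QC| = 11.3, C = (7.525, 26.10). ∠QCT = 100.5° gives CT at -71.00° from the x-axis; with |CT| = 27.0, T = (16.32, 0.5699). ∠CTR = 127.6° gives TR at -123.4° from the x-axis; with |TR| = 20.5, R = (5.030, -16.54). ∠TRG = 92.2° gives RG at 148.8° from the x-axis; with |RG| = 23.5, G = (-15.07, -4.371). RG ⟂ GD, so GD runs at 58.80°; with |GD| = 18.7, D = (-5.383, 11.62). Then |CD| = |D − C| = 19.39.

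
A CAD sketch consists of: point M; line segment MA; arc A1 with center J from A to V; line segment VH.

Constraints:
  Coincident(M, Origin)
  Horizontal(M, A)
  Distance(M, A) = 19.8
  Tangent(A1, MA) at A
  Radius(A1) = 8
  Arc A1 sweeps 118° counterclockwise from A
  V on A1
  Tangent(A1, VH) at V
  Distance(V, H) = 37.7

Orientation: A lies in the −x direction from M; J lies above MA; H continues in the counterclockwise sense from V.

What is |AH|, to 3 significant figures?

46.3

M is at the origin; M and A share the same y with |MA| = 19.8 and A on the −x side, so A = (-19.8, 0.00). The tangent condition forces JA to be normal to MA, so J = A + (0, 8) = (-19.8, 8.00). On A1, A sits at bearing -90° from J; a 118° counterclockwise sweep puts V at bearing 28°, so V = J + 8.0·(cos 28°, sin 28°) = (-12.7, 11.8). Since A1 is tangent to VH there, JV ⟂ VH, so VH runs along (−sin 28°, cos 28°); with |VH| = 37.7, H = (-30.4, 45.0). Then |AH| = |H − A| = 46.3.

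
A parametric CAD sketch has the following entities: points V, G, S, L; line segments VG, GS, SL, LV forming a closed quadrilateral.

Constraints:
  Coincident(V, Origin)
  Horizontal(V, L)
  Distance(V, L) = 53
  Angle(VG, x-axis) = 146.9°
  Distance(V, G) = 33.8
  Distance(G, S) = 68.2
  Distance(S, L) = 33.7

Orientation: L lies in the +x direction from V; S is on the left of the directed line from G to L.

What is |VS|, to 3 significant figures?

49.4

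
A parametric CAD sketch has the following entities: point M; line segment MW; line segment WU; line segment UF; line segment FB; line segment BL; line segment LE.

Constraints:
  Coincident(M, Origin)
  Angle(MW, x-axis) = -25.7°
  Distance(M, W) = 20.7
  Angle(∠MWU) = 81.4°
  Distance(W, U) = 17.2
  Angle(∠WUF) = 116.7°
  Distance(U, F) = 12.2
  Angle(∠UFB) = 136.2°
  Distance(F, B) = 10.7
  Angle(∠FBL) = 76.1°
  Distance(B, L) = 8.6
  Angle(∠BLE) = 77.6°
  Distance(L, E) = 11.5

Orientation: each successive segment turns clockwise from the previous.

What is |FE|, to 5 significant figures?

3.6590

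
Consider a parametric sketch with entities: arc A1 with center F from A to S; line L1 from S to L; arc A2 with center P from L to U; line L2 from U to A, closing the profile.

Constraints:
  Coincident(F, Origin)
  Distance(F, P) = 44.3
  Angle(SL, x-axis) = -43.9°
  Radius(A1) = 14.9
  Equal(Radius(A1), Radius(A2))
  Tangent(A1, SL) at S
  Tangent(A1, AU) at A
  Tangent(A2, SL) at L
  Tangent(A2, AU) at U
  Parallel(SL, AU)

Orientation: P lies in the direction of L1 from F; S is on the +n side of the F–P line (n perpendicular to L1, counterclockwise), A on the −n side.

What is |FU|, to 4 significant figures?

46.74

The slot axis is L1's direction at -43.9°, so u = (cos -43.9°, sin -43.9°) = (0.7206, -0.6934) and n = (−sin -43.9°, cos -43.9°) = (0.6934, 0.7206). F is at the origin and P lies 44.3 along u from F, so P = 44.3·u = (31.92, -30.72). Tangency of A1 to both parallel lines with radius 14.9 puts S and A at F ± 14.9·n: S = (10.33, 10.74), A = (-10.33, -10.74). Equal radii place L and U the same way about P: L = P + 14.9·n = (42.25, -19.98), U = P − 14.9·n = (21.59, -41.45). Then |FU| = |U − F| = 46.74.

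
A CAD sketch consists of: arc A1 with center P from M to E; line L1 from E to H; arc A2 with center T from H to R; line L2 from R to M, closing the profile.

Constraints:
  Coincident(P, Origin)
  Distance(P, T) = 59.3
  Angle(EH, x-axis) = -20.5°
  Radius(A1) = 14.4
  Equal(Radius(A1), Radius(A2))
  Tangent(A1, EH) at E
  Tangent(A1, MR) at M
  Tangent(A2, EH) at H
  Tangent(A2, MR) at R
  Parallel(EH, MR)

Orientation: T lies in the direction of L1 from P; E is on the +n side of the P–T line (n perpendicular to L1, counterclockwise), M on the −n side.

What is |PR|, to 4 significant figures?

61.02

The slot axis is L1's direction at -20.5°, so u = (cos -20.5°, sin -20.5°) = (0.9367, -0.3502) and n = (−sin -20.5°, cos -20.5°) = (0.3502, 0.9367). P is at the origin and T lies 59.3 along u from P, so T = 59.3·u = (55.54, -20.77). Tangency of A1 to both parallel lines with radius 14.4 puts E and M at P ± 14.4·n: E = (5.043, 13.49), M = (-5.043, -13.49). Equal radii place H and R the same way about T: H = T + 14.4·n = (60.59, -7.279), R = T − 14.4·n = (50.50, -34.26). Then |PR| = |R − P| = 61.02.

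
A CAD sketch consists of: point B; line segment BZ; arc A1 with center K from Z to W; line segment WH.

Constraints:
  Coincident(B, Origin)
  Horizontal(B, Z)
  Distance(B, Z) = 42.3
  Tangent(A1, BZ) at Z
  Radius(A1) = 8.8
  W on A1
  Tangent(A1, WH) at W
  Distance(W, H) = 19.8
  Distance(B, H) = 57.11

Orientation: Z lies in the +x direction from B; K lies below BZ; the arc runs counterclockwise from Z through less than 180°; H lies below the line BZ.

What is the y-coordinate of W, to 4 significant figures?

-14.67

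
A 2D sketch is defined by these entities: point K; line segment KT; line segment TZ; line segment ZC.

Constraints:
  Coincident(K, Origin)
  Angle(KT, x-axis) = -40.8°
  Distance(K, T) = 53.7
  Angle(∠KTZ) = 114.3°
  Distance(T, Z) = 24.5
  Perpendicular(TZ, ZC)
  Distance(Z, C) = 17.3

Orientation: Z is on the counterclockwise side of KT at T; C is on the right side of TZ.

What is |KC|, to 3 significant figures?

81.0

K is at the origin; KT runs at -40.8° with length 53.7, so T = 53.7·(cos -40.8°, sin -40.8°) = (40.7, -35.1). ∠KTZ = 114.3°, so TZ runs at -40.8° + (180° − 114.3°) = 24.9° from the x-axis; with |TZ| = 24.5, Z = T + 24.5·(cos 24.9°, sin 24.9°) = (62.9, -24.8). The perpendicularity gives ZC at right angles to TZ; with |ZC| = 17.3 on the right of TZ, C = Z + 17.3·(0.421, -0.907) = (70.2, -40.5). Then |KC| = |C − K| = 81.0.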